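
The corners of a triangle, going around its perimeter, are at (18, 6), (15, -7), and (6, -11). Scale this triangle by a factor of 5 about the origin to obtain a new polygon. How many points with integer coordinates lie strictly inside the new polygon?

By the shoelace formula, twice the signed area is |(18·(-7) − 15·6) + (15·(-11) − 6·(-7)) + (6·6 − 18·(-11))| = 105, so the area is 52.5.
Along each edge there are gcd(|Δx|,|Δy|)+1 lattice points, so counting each shared vertex once the boundary has gcd(3,13) + gcd(9,4) + gcd(12,17) = 1+1+1 = 3.
Scaling by 5 multiplies the area by 5² = 25 (so the new area is 1312.5) and multiplies the boundary lattice-point count by 5, giving 15.
By Pick's theorem, the interior count of the dilated polygon is 1312.5 − 15/2 + 1 = 1306.

1306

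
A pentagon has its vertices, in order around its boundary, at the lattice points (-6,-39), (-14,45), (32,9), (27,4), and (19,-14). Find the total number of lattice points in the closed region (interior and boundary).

The shoelace formula gives twice the area as |((-6)·45 − (-14)·(-39)) + ((-14)·9 − 32·45) + (32·4 − 27·9) + (27·(-14) − 19·4) + (19·(-39) − (-6)·(-14))| = 3776, so the area is 1888.
Along each edge there are gcd(|Δx|,|Δy|)+1 lattice points, so counting each shared vertex once the boundary has gcd(8,84) + gcd(46,36) + gcd(5,5) + gcd(8,18) + gcd(25,25) = 4+2+5+2+25 = 38.
Pick's theorem gives I = A − B/2 + 1 = 1888 − 38/2 + 1 = 1870, so the closed region contains I + B = 1870 + 38 = 1908 lattice points.

1908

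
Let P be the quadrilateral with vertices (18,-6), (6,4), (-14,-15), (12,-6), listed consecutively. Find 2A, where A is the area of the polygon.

By the shoelace formula, twice the signed area is |(18·4 − 6·(-6)) + (6·(-15) − (-14)·4) + ((-14)·(-6) − 12·(-15)) + (12·(-6) − 18·(-6))| = 374, so the area is 187.

374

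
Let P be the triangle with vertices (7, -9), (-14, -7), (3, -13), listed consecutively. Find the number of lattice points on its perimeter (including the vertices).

6

Along each edge there are gcd(|Δx|,|Δy|)+1 lattice points, so counting each shared vertex once the boundary has gcd(21,2) + gcd(17,6) + gcd(4,4) = 1+1+4 = 6.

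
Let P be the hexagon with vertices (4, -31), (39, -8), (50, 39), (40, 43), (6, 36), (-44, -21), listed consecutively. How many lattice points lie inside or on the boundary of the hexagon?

3893

The shoelace formula gives twice the area as |(4·(-8) − 39·(-31)) + (39·39 − 50·(-8)) + (50·43 − 40·39) + (40·36 − 6·43) + (6·(-21) − (-44)·36) + ((-44)·(-31) − 4·(-21))| = 7776, so the area is 3888.
The number of boundary lattice points is Σ gcd(|Δx|,|Δy|) = gcd(35,23) + gcd(11,47) + gcd(10,4) + gcd(34,7) + gcd(50,57) + gcd(48,10) = 1+1+2+1+1+2 = 8.
Pick's theorem gives I = A − B/2 + 1 = 3888 − 8/2 + 1 = 3885, so the closed region contains I + B = 3885 + 8 = 3893 lattice points.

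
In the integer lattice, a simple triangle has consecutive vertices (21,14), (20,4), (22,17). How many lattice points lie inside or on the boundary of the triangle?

By the shoelace formula, twice the signed area is |[21·4 − 20·14] + [20·17 − 22·4] + [22·14 − 21·17]| = 7, so the area is 7/2.
The number of boundary lattice points is Σ gcd(|Δx|,|Δy|) = gcd(1,10) + gcd(2,13) + gcd(1,3) = 1+1+1 = 3.
Pick's theorem gives I = A − B/2 + 1 = 7/2 − 3/2 + 1 = 3, so the closed region contains I + B = 3 + 3 = 6 lattice points.

6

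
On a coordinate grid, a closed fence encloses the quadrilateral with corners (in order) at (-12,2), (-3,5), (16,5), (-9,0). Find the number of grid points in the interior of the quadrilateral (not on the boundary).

The shoelace formula gives twice the area as |[(-12)·5 − (-3)·2] + [(-3)·5 − 16·5] + [16·0 − (-9)·5] + [(-9)·2 − (-12)·0]| = 122, so the area is 61.
The number of boundary lattice points is Σ gcd(|Δx|,|Δy|) = gcd(9,3) + gcd(19,0) + gcd(25,5) + gcd(3,2) = 3+19+5+1 = 28.
Pick's theorem gives I = A − B/2 + 1 = 61 − 28/2 + 1 = 48.

48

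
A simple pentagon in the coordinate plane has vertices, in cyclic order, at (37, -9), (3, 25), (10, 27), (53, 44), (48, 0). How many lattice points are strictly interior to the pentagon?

The shoelace formula gives twice the area as |(37·25 − 3·(-9)) + (3·27 − 10·25) + (10·44 − 53·27) + (53·0 − 48·44) + (48·(-9) − 37·0)| = 2752, so the area is 1376.
Along each edge there are gcd(|Δx|,|Δy|)+1 lattice points, so counting each shared vertex once the boundary has gcd(34,34) + gcd(7,2) + gcd(43,17) + gcd(5,44) + gcd(11,9) = 34+1+1+1+1 = 38.
Pick's theorem gives I = A − B/2 + 1 = 1376 − 38/2 + 1 = 1358.

1358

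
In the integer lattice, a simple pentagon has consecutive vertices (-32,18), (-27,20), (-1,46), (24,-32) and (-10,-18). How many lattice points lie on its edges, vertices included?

Summing gcd(|Δx|,|Δy|) over the edges gives the boundary count: gcd(5,2) + gcd(26,26) + gcd(25,78) + gcd(34,14) + gcd(22,36) = 1+26+1+2+2 = 32.

32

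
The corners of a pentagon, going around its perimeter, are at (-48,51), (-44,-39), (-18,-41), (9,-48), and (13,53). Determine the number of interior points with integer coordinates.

5377

Using the shoelace formula, 2A = |((-48)·(-39) − (-44)·51) + ((-44)·(-41) − (-18)·(-39)) + ((-18)·(-48) − 9·(-41)) + (9·53 − 13·(-48)) + (13·51 − (-48)·53)| = 10759, so the area is 5379.5.
The number of boundary lattice points is Σ gcd(|Δx|,|Δy|) = gcd(4,90) + gcd(26,2) + gcd(27,7) + gcd(4,101) + gcd(61,2) = 2+2+1+1+1 = 7.
Pick's theorem gives I = A − B/2 + 1 = 5379.5 − 7/2 + 1 = 5377.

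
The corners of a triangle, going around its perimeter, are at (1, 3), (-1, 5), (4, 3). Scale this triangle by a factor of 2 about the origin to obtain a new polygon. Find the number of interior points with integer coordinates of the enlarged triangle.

7

Using the shoelace formula, 2A = |[1·5 − (-1)·3] + [(-1)·3 − 4·5] + [4·3 − 1·3]| = 6, so the area is 3.
The number of boundary lattice points is Σ gcd(|Δx|,|Δy|) = gcd(2,2) + gcd(5,2) + gcd(3,0) = 2+1+3 = 6.
Scaling by 2 multiplies the area by 2² = 4 (so the new area is 12) and multiplies the boundary lattice-point count by 2, giving 12.
By Pick's theorem, the interior count of the dilated polygon is 12 − 12/2 + 1 = 7.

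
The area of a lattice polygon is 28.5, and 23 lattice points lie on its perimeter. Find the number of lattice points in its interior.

18

Pick's theorem A = I + B/2 − 1 rearranges to I = A − B/2 + 1 = 28.5 − 23/2 + 1 = 18.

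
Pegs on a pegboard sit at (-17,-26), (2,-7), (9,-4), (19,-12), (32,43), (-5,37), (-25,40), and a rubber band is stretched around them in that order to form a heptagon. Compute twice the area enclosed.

Using the shoelace formula, 2A = |((-17)·(-7) − 2·(-26)) + (2·(-4) − 9·(-7)) + (9·(-12) − 19·(-4)) + (19·43 − 32·(-12)) + (32·37 − (-5)·43) + ((-5)·40 − (-25)·37) + ((-25)·(-26) − (-17)·40)| = 4849, so the area is 4849/2.

4849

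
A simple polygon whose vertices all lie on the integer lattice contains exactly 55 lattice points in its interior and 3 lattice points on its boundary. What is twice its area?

111

Pick's theorem states A = I + B/2 − 1, so A = 55 + 3/2 − 1 = 111/2.
Hence 2A = 111.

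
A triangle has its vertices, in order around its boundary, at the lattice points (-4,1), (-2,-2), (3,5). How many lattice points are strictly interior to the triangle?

By the shoelace formula, twice the signed area is |[(-4)·(-2) − (-2)·1] + [(-2)·5 − 3·(-2)] + [3·1 − (-4)·5]| = 29, so the area is 29/2.
Along each edge there are gcd(|Δx|,|Δy|)+1 lattice points, so counting each shared vertex once the boundary has gcd(2,3) + gcd(5,7) + gcd(7,4) = 1+1+1 = 3.
By Pick's theorem A = I + B/2 − 1, so I = 29/2 − 3/2 + 1 = 14.

14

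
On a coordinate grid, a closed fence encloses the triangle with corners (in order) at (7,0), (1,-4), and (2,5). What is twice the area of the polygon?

50

Using the shoelace formula, 2A = |(7·(-4) − 1·0) + (1·5 − 2·(-4)) + (2·0 − 7·5)| = 50, so the area is 25.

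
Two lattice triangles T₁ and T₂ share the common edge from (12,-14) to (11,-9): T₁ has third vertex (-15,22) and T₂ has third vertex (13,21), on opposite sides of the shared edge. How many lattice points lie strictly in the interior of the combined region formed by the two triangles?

64

The union is the simple quadrilateral with vertices (12,-14), (-15,22), (11,-9), (13,21) in order.
By the shoelace formula, twice the signed area is |[12·22 − (-15)·(-14)] + [(-15)·(-9) − 11·22] + [11·21 − 13·(-9)] + [13·(-14) − 12·21]| = 139, so the area is 139/2.
The number of boundary lattice points is Σ gcd(|Δx|,|Δy|) = gcd(27,36) + gcd(26,31) + gcd(2,30) + gcd(1,35) = 9+1+2+1 = 13.
By Pick's theorem I = A − B/2 + 1 = 139/2 − 13/2 + 1 = 64.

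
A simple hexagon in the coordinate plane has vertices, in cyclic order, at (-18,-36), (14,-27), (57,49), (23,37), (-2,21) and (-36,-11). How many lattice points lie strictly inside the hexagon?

3312

Using the shoelace formula, 2A = |[(-18)·(-27) − 14·(-36)] + [14·49 − 57·(-27)] + [57·37 − 23·49] + [23·21 − (-2)·37] + [(-2)·(-11) − (-36)·21] + [(-36)·(-36) − (-18)·(-11)]| = 6630, so the area is 3315.
The number of boundary lattice points is Σ gcd(|Δx|,|Δy|) = gcd(32,9) + gcd(43,76) + gcd(34,12) + gcd(25,16) + gcd(34,32) + gcd(18,25) = 1+1+2+1+2+1 = 8.
Pick's theorem gives I = A − B/2 + 1 = 3315 − 8/2 + 1 = 3312.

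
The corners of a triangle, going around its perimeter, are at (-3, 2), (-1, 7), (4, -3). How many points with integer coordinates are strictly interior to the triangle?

Using the shoelace formula, 2A = |((-3)·7 − (-1)·2) + ((-1)·(-3) − 4·7) + (4·2 − (-3)·(-3))| = 45, so the area is 45/2.
Summing gcd(|Δx|,|Δy|) over the edges gives the boundary count: gcd(2,5) + gcd(5,10) + gcd(7,5) = 1+5+1 = 7.
By Pick's theorem A = I + B/2 − 1, so I = 45/2 − 7/2 + 1 = 20.

20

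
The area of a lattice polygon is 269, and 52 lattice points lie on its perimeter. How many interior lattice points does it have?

244

Pick's theorem A = I + B/2 − 1 rearranges to I = A − B/2 + 1 = 269 − 52/2 + 1 = 244.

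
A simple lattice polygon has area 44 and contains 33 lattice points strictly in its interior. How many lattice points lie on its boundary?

24

Pick's theorem gives A = I + B/2 − 1, so B = 2(A − I + 1) = 2(44 − 33 + 1) = 24.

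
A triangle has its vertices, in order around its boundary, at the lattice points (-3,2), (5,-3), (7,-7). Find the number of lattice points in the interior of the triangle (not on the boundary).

10

By the shoelace formula, twice the signed area is |((-3)·(-3) − 5·2) + (5·(-7) − 7·(-3)) + (7·2 − (-3)·(-7))| = 22, so the area is 11.
The number of boundary lattice points is Σ gcd(|Δx|,|Δy|) = gcd(8,5) + gcd(2,4) + gcd(10,9) = 1+2+1 = 4.
By Pick's theorem A = I + B/2 − 1, so I = 11 − 4/2 + 1 = 10.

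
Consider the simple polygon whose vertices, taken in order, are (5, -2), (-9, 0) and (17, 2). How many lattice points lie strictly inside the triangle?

Using the shoelace formula, 2A = |[5·0 − (-9)·(-2)] + [(-9)·2 − 17·0] + [17·(-2) − 5·2]| = 80, so the area is 40.
The number of boundary lattice points is Σ gcd(|Δx|,|Δy|) = gcd(14,2) + gcd(26,2) + gcd(12,4) = 2+2+4 = 8.
Pick's theorem gives I = A − B/2 + 1 = 40 − 8/2 + 1 = 37.

37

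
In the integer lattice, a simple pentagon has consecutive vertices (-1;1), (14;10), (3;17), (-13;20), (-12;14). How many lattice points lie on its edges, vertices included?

The number of boundary lattice points is Σ gcd(|Δx|,|Δy|) = gcd(15,9) + gcd(11,7) + gcd(16,3) + gcd(1,6) + gcd(11,13) = 3+1+1+1+1 = 7.

7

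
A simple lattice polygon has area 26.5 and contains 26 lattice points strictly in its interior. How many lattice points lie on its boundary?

3

Pick's theorem gives A = I + B/2 − 1, so B = 2(A − I + 1) = 2(26.5 − 26 + 1) = 3.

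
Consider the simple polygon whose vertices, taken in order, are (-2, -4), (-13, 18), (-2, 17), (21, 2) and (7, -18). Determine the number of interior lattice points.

538

By the shoelace formula, twice the signed area is |[(-2)·18 − (-13)·(-4)] + [(-13)·17 − (-2)·18] + [(-2)·2 − 21·17] + [21·(-18) − 7·2] + [7·(-4) − (-2)·(-18)]| = 1090, so the area is 545.
Along each edge there are gcd(|Δx|,|Δy|)+1 lattice points, so counting each shared vertex once the boundary has gcd(11,22) + gcd(11,1) + gcd(23,15) + gcd(14,20) + gcd(9,14) = 11+1+1+2+1 = 16.
By Pick's theorem A = I + B/2 − 1, so I = 545 − 16/2 + 1 = 538.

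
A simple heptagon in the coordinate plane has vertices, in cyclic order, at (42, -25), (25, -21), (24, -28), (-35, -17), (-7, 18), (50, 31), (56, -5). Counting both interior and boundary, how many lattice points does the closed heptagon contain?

3452

Using the shoelace formula, 2A = |[42·(-21) − 25·(-25)] + [25·(-28) − 24·(-21)] + [24·(-17) − (-35)·(-28)] + [(-35)·18 − (-7)·(-17)] + [(-7)·31 − 50·18] + [50·(-5) − 56·31] + [56·(-25) − 42·(-5)]| = 6883, so the area is 6883/2.
Summing gcd(|Δx|,|Δy|) over the edges gives the boundary count: gcd(17,4) + gcd(1,7) + gcd(59,11) + gcd(28,35) + gcd(57,13) + gcd(6,36) + gcd(14,20) = 1+1+1+7+1+6+2 = 19.
Pick's theorem gives I = A − B/2 + 1 = 6883/2 − 19/2 + 1 = 3433, so the closed region contains I + B = 3433 + 19 = 3452 lattice points.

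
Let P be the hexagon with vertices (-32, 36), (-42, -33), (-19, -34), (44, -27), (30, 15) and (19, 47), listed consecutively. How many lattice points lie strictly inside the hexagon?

By the shoelace formula, twice the signed area is |((-32)·(-33) − (-42)·36) + ((-42)·(-34) − (-19)·(-33)) + ((-19)·(-27) − 44·(-34)) + (44·15 − 30·(-27)) + (30·47 − 19·15) + (19·36 − (-32)·47)| = 10161, so the area is 5080.5.
Summing gcd(|Δx|,|Δy|) over the edges gives the boundary count: gcd(10,69) + gcd(23,1) + gcd(63,7) + gcd(14,42) + gcd(11,32) + gcd(51,11) = 1+1+7+14+1+1 = 25.
Pick's theorem gives I = A − B/2 + 1 = 5080.5 − 25/2 + 1 = 5069.

5069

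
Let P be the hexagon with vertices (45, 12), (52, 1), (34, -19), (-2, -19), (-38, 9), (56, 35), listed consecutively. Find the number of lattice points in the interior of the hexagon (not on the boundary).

2859

The shoelace formula gives twice the area as |[45·1 − 52·12] + [52·(-19) − 34·1] + [34·(-19) − (-2)·(-19)] + [(-2)·9 − (-38)·(-19)] + [(-38)·35 − 56·9] + [56·12 − 45·35]| = 5762, so the area is 2881.
Along each edge there are gcd(|Δx|,|Δy|)+1 lattice points, so counting each shared vertex once the boundary has gcd(7,11) + gcd(18,20) + gcd(36,0) + gcd(36,28) + gcd(94,26) + gcd(11,23) = 1+2+36+4+2+1 = 46.
Pick's theorem gives I = A − B/2 + 1 = 2881 − 46/2 + 1 = 2859.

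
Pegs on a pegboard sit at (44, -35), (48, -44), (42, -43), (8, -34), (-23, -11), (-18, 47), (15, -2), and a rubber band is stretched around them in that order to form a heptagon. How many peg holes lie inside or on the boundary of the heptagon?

2410

Using the shoelace formula, 2A = |[44·(-44) − 48·(-35)] + [48·(-43) − 42·(-44)] + [42·(-34) − 8·(-43)] + [8·(-11) − (-23)·(-34)] + [(-23)·47 − (-18)·(-11)] + [(-18)·(-2) − 15·47] + [15·(-35) − 44·(-2)]| = 4811, so the area is 2405.5.
The number of boundary lattice points is Σ gcd(|Δx|,|Δy|) = gcd(4,9) + gcd(6,1) + gcd(34,9) + gcd(31,23) + gcd(5,58) + gcd(33,49) + gcd(29,33) = 1+1+1+1+1+1+1 = 7.
Pick's theorem gives I = A − B/2 + 1 = 2405.5 − 7/2 + 1 = 2403, so the closed region contains I + B = 2403 + 7 = 2410 lattice points.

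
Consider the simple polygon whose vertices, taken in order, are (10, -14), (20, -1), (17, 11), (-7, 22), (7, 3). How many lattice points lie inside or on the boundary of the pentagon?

The shoelace formula gives twice the area as |[10·(-1) − 20·(-14)] + [20·11 − 17·(-1)] + [17·22 − (-7)·11] + [(-7)·3 − 7·22] + [7·(-14) − 10·3]| = 655, so the area is 327.5.
Summing gcd(|Δx|,|Δy|) over the edges gives the boundary count: gcd(10,13) + gcd(3,12) + gcd(24,11) + gcd(14,19) + gcd(3,17) = 1+3+1+1+1 = 7.
Pick's theorem gives I = A − B/2 + 1 = 327.5 − 7/2 + 1 = 325, so the closed region contains I + B = 325 + 7 = 332 lattice points.

332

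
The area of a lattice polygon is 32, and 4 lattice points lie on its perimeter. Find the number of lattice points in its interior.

From Pick's theorem, I = A − B/2 + 1 = 32 − 4/2 + 1 = 31.

31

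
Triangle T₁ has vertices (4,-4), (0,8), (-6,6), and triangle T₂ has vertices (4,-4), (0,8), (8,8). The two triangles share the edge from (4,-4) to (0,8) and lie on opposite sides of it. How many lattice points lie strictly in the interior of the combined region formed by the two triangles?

The union is the simple quadrilateral with vertices (4,-4), (-6,6), (0,8), (8,8) in order.
The shoelace formula gives twice the area as |[4·6 − (-6)·(-4)] + [(-6)·8 − 0·6] + [0·8 − 8·8] + [8·(-4) − 4·8]| = 176, so the area is 88.
Along each edge there are gcd(|Δx|,|Δy|)+1 lattice points, so counting each shared vertex once the boundary has gcd(10,10) + gcd(6,2) + gcd(8,0) + gcd(4,12) = 10+2+8+4 = 24.
By Pick's theorem I = A − B/2 + 1 = 88 − 24/2 + 1 = 77.

77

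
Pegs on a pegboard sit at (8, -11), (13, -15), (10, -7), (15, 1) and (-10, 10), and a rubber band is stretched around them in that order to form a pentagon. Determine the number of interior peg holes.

The shoelace formula gives twice the area as |(8·(-15) − 13·(-11)) + (13·(-7) − 10·(-15)) + (10·1 − 15·(-7)) + (15·10 − (-10)·1) + ((-10)·(-11) − 8·10)| = 387, so the area is 193.5.
Summing gcd(|Δx|,|Δy|) over the edges gives the boundary count: gcd(5,4) + gcd(3,8) + gcd(5,8) + gcd(25,9) + gcd(18,21) = 1+1+1+1+3 = 7.
By Pick's theorem A = I + B/2 − 1, so I = 193.5 − 7/2 + 1 = 191.

191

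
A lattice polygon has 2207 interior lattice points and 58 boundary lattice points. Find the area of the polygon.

Pick's theorem states A = I + B/2 − 1, so A = 2207 + 58/2 − 1 = 2235.

2235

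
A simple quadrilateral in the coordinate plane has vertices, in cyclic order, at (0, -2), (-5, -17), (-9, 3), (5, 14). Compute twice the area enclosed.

329

The shoelace formula gives twice the area as |(0·(-17) − (-5)·(-2)) + ((-5)·3 − (-9)·(-17)) + ((-9)·14 − 5·3) + (5·(-2) − 0·14)| = 329, so the area is 164.5.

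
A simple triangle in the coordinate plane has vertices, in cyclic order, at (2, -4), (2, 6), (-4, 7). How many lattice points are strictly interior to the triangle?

25

The shoelace formula gives twice the area as |[2·6 − 2·(-4)] + [2·7 − (-4)·6] + [(-4)·(-4) − 2·7]| = 60, so the area is 30.
The number of boundary lattice points is Σ gcd(|Δx|,|Δy|) = gcd(0,10) + gcd(6,1) + gcd(6,11) = 10+1+1 = 12.
By Pick's theorem A = I + B/2 − 1, so I = 30 − 12/2 + 1 = 25.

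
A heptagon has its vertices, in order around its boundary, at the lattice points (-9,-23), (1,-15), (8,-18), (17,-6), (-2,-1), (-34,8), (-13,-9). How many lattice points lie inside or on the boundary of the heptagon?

540

Using the shoelace formula, 2A = |((-9)·(-15) − 1·(-23)) + (1·(-18) − 8·(-15)) + (8·(-6) − 17·(-18)) + (17·(-1) − (-2)·(-6)) + ((-2)·8 − (-34)·(-1)) + ((-34)·(-9) − (-13)·8) + ((-13)·(-23) − (-9)·(-9))| = 1067, so the area is 1067/2.
The number of boundary lattice points is Σ gcd(|Δx|,|Δy|) = gcd(10,8) + gcd(7,3) + gcd(9,12) + gcd(19,5) + gcd(32,9) + gcd(21,17) + gcd(4,14) = 2+1+3+1+1+1+2 = 11.
Pick's theorem gives I = A − B/2 + 1 = 1067/2 − 11/2 + 1 = 529, so the closed region contains I + B = 529 + 11 = 540 lattice points.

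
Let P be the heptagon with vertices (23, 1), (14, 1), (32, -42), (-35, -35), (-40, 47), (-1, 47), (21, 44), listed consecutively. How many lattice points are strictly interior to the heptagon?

5025

Using the shoelace formula, 2A = |[23·1 − 14·1] + [14·(-42) − 32·1] + [32·(-35) − (-35)·(-42)] + [(-35)·47 − (-40)·(-35)] + [(-40)·47 − (-1)·47] + [(-1)·44 − 21·47] + [21·1 − 23·44]| = 10101, so the area is 10101/2.
The number of boundary lattice points is Σ gcd(|Δx|,|Δy|) = gcd(9,0) + gcd(18,43) + gcd(67,7) + gcd(5,82) + gcd(39,0) + gcd(22,3) + gcd(2,43) = 9+1+1+1+39+1+1 = 53.
Pick's theorem gives I = A − B/2 + 1 = 10101/2 − 53/2 + 1 = 5025.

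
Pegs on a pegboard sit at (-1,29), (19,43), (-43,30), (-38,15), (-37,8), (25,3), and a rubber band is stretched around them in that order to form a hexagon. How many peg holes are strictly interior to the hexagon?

By the shoelace formula, twice the signed area is |((-1)·43 − 19·29) + (19·30 − (-43)·43) + ((-43)·15 − (-38)·30) + ((-38)·8 − (-37)·15) + ((-37)·3 − 25·8) + (25·29 − (-1)·3)| = 2988, so the area is 1494.
Along each edge there are gcd(|Δx|,|Δy|)+1 lattice points, so counting each shared vertex once the boundary has gcd(20,14) + gcd(62,13) + gcd(5,15) + gcd(1,7) + gcd(62,5) + gcd(26,26) = 2+1+5+1+1+26 = 36.
Pick's theorem gives I = A − B/2 + 1 = 1494 − 36/2 + 1 = 1477.

1477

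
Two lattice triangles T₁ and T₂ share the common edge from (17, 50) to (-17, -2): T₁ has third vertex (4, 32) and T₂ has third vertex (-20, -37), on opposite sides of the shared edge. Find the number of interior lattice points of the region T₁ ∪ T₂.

The union is the simple quadrilateral with vertices (17, 50), (4, 32), (-17, -2), (-20, -37) in order.
By the shoelace formula, twice the signed area is |[17·32 − 4·50] + [4·(-2) − (-17)·32] + [(-17)·(-37) − (-20)·(-2)] + [(-20)·50 − 17·(-37)]| = 1098, so the area is 549.
The number of boundary lattice points is Σ gcd(|Δx|,|Δy|) = gcd(13,18) + gcd(21,34) + gcd(3,35) + gcd(37,87) = 1+1+1+1 = 4.
By Pick's theorem I = A − B/2 + 1 = 549 − 4/2 + 1 = 548.

548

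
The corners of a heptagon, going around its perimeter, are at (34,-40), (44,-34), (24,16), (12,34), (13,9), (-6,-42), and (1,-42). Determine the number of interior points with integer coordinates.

1789

Using the shoelace formula, 2A = |(34·(-34) − 44·(-40)) + (44·16 − 24·(-34)) + (24·34 − 12·16) + (12·9 − 13·34) + (13·(-42) − (-6)·9) + ((-6)·(-42) − 1·(-42)) + (1·(-40) − 34·(-42))| = 3604, so the area is 1802.
The number of boundary lattice points is Σ gcd(|Δx|,|Δy|) = gcd(10,6) + gcd(20,50) + gcd(12,18) + gcd(1,25) + gcd(19,51) + gcd(7,0) + gcd(33,2) = 2+10+6+1+1+7+1 = 28.
Pick's theorem gives I = A − B/2 + 1 = 1802 − 28/2 + 1 = 1789.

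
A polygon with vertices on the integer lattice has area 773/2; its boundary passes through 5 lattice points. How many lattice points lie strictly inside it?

Pick's theorem A = I + B/2 − 1 rearranges to I = A − B/2 + 1 = 773/2 − 5/2 + 1 = 385.

385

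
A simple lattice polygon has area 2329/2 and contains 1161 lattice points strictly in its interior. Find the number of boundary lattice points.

Pick's theorem gives A = I + B/2 − 1, so B = 2(A − I + 1) = 2(2329/2 − 1161 + 1) = 9.

9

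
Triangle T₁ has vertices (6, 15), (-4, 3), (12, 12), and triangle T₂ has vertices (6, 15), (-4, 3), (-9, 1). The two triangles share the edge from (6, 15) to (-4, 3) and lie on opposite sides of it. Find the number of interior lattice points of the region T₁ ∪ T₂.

69

The union is the simple quadrilateral with vertices (6, 15), (12, 12), (-4, 3), (-9, 1) in order.
By the shoelace formula, twice the signed area is |[6·12 − 12·15] + [12·3 − (-4)·12] + [(-4)·1 − (-9)·3] + [(-9)·15 − 6·1]| = 142, so the area is 71.
Summing gcd(|Δx|,|Δy|) over the edges gives the boundary count: gcd(6,3) + gcd(16,9) + gcd(5,2) + gcd(15,14) = 3+1+1+1 = 6.
By Pick's theorem I = A − B/2 + 1 = 71 − 6/2 + 1 = 69.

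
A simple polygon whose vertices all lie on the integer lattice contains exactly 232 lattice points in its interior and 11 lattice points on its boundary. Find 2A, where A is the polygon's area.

Pick's theorem states A = I + B/2 − 1, so A = 232 + 11/2 − 1 = 473/2.
Hence 2A = 473.

473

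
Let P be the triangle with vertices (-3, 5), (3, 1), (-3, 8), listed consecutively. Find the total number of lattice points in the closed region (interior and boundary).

By the shoelace formula, twice the signed area is |[(-3)·1 − 3·5] + [3·8 − (-3)·1] + [(-3)·5 − (-3)·8]| = 18, so the area is 9.
Along each edge there are gcd(|Δx|,|Δy|)+1 lattice points, so counting each shared vertex once the boundary has gcd(6,4) + gcd(6,7) + gcd(0,3) = 2+1+3 = 6.
Pick's theorem gives I = A − B/2 + 1 = 9 − 6/2 + 1 = 7, so the closed region contains I + B = 7 + 6 = 13 lattice points.

13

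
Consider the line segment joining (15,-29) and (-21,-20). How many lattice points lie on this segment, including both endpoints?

10

The number of lattice points on a segment between lattice points is gcd(|Δx|,|Δy|) + 1 = gcd(36,9) + 1 = 9 + 1 = 10.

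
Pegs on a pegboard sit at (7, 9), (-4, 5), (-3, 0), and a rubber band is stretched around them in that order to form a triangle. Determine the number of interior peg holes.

By the shoelace formula, twice the signed area is |(7·5 − (-4)·9) + ((-4)·0 − (-3)·5) + ((-3)·9 − 7·0)| = 59, so the area is 29.5.
The number of boundary lattice points is Σ gcd(|Δx|,|Δy|) = gcd(11,4) + gcd(1,5) + gcd(10,9) = 1+1+1 = 3.
By Pick's theorem A = I + B/2 − 1, so I = 29.5 − 3/2 + 1 = 29.

29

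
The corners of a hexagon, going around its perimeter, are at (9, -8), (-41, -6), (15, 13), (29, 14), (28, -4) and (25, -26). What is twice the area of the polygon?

Using the shoelace formula, 2A = |[9·(-6) − (-41)·(-8)] + [(-41)·13 − 15·(-6)] + [15·14 − 29·13] + [29·(-4) − 28·14] + [28·(-26) − 25·(-4)] + [25·(-8) − 9·(-26)]| = 2094, so the area is 1047.

2094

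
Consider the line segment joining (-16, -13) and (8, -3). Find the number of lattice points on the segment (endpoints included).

3

The number of lattice points on a segment between lattice points is gcd(|Δx|,|Δy|) + 1 = gcd(24,10) + 1 = 2 + 1 = 3.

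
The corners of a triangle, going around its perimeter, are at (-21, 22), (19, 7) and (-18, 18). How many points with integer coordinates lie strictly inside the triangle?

55

The shoelace formula gives twice the area as |[(-21)·7 − 19·22] + [19·18 − (-18)·7] + [(-18)·22 − (-21)·18]| = 115, so the area is 115/2.
The number of boundary lattice points is Σ gcd(|Δx|,|Δy|) = gcd(40,15) + gcd(37,11) + gcd(3,4) = 5+1+1 = 7.
Pick's theorem gives I = A − B/2 + 1 = 115/2 − 7/2 + 1 = 55.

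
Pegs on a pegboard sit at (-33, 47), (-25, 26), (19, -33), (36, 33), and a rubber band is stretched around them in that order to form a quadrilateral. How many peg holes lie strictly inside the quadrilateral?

2621

Using the shoelace formula, 2A = |[(-33)·26 − (-25)·47] + [(-25)·(-33) − 19·26] + [19·33 − 36·(-33)] + [36·47 − (-33)·33]| = 5244, so the area is 2622.
Summing gcd(|Δx|,|Δy|) over the edges gives the boundary count: gcd(8,21) + gcd(44,59) + gcd(17,66) + gcd(69,14) = 1+1+1+1 = 4.
By Pick's theorem A = I + B/2 − 1, so I = 2622 − 4/2 + 1 = 2621.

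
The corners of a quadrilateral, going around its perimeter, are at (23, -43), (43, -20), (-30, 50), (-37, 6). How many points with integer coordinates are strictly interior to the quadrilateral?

The shoelace formula gives twice the area as |(23·(-20) − 43·(-43)) + (43·50 − (-30)·(-20)) + ((-30)·6 − (-37)·50) + ((-37)·(-43) − 23·6)| = 6062, so the area is 3031.
The number of boundary lattice points is Σ gcd(|Δx|,|Δy|) = gcd(20,23) + gcd(73,70) + gcd(7,44) + gcd(60,49) = 1+1+1+1 = 4.
Pick's theorem gives I = A − B/2 + 1 = 3031 − 4/2 + 1 = 3030.

3030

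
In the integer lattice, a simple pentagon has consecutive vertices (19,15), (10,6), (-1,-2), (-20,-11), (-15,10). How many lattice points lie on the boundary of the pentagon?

Summing gcd(|Δx|,|Δy|) over the edges gives the boundary count: gcd(9,9) + gcd(11,8) + gcd(19,9) + gcd(5,21) + gcd(34,5) = 9+1+1+1+1 = 13.

13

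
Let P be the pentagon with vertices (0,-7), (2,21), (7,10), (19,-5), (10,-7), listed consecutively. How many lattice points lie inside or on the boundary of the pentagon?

255

By the shoelace formula, twice the signed area is |[0·21 − 2·(-7)] + [2·10 − 7·21] + [7·(-5) − 19·10] + [19·(-7) − 10·(-5)] + [10·(-7) − 0·(-7)]| = 491, so the area is 491/2.
The number of boundary lattice points is Σ gcd(|Δx|,|Δy|) = gcd(2,28) + gcd(5,11) + gcd(12,15) + gcd(9,2) + gcd(10,0) = 2+1+3+1+10 = 17.
Pick's theorem gives I = A − B/2 + 1 = 491/2 − 17/2 + 1 = 238, so the closed region contains I + B = 238 + 17 = 255 lattice points.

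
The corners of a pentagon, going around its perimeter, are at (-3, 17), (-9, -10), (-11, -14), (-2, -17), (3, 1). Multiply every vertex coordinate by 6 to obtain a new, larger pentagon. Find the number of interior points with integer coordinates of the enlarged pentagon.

8266

By the shoelace formula, twice the signed area is |((-3)·(-10) − (-9)·17) + ((-9)·(-14) − (-11)·(-10)) + ((-11)·(-17) − (-2)·(-14)) + ((-2)·1 − 3·(-17)) + (3·17 − (-3)·1)| = 461, so the area is 461/2.
The number of boundary lattice points is Σ gcd(|Δx|,|Δy|) = gcd(6,27) + gcd(2,4) + gcd(9,3) + gcd(5,18) + gcd(6,16) = 3+2+3+1+2 = 11.
Scaling by 6 multiplies the area by 6² = 36 (so the new area is 8298) and multiplies the boundary lattice-point count by 6, giving 66.
By Pick's theorem, the interior count of the dilated polygon is 8298 − 66/2 + 1 = 8266.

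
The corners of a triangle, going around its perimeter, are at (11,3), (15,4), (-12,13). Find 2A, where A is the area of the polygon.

63

The shoelace formula gives twice the area as |[11·4 − 15·3] + [15·13 − (-12)·4] + [(-12)·3 − 11·13]| = 63, so the area is 63/2.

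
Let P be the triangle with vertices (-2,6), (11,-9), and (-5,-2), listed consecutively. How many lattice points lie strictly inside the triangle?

By the shoelace formula, twice the signed area is |[(-2)·(-9) − 11·6] + [11·(-2) − (-5)·(-9)] + [(-5)·6 − (-2)·(-2)]| = 149, so the area is 149/2.
The number of boundary lattice points is Σ gcd(|Δx|,|Δy|) = gcd(13,15) + gcd(16,7) + gcd(3,8) = 1+1+1 = 3.
Pick's theorem gives I = A − B/2 + 1 = 149/2 − 3/2 + 1 = 74.

74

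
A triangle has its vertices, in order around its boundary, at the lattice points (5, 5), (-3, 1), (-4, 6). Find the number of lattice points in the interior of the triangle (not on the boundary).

20

Using the shoelace formula, 2A = |(5·1 − (-3)·5) + ((-3)·6 − (-4)·1) + ((-4)·5 − 5·6)| = 44, so the area is 22.
Summing gcd(|Δx|,|Δy|) over the edges gives the boundary count: gcd(8,4) + gcd(1,5) + gcd(9,1) = 4+1+1 = 6.
By Pick's theorem A = I + B/2 − 1, so I = 22 − 6/2 + 1 = 20.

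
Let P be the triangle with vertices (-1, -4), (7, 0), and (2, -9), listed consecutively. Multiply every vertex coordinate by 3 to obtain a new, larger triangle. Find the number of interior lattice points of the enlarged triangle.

226

The shoelace formula gives twice the area as |((-1)·0 − 7·(-4)) + (7·(-9) − 2·0) + (2·(-4) − (-1)·(-9))| = 52, so the area is 26.
Summing gcd(|Δx|,|Δy|) over the edges gives the boundary count: gcd(8,4) + gcd(5,9) + gcd(3,5) = 4+1+1 = 6.
Scaling by 3 multiplies the area by 3² = 9 (so the new area is 234) and multiplies the boundary lattice-point count by 3, giving 18.
By Pick's theorem, the interior count of the dilated polygon is 234 − 18/2 + 1 = 226.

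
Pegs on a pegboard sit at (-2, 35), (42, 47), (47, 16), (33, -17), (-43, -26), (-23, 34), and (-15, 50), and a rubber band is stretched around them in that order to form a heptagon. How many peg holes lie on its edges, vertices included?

Along each edge there are gcd(|Δx|,|Δy|)+1 lattice points, so counting each shared vertex once the boundary has gcd(44,12) + gcd(5,31) + gcd(14,33) + gcd(76,9) + gcd(20,60) + gcd(8,16) + gcd(13,15) = 4+1+1+1+20+8+1 = 36.

36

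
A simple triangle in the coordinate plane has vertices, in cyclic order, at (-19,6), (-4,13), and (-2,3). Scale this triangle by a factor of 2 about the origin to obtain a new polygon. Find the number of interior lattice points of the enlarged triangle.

Using the shoelace formula, 2A = |((-19)·13 − (-4)·6) + ((-4)·3 − (-2)·13) + ((-2)·6 − (-19)·3)| = 164, so the area is 82.
Summing gcd(|Δx|,|Δy|) over the edges gives the boundary count: gcd(15,7) + gcd(2,10) + gcd(17,3) = 1+2+1 = 4.
Scaling by 2 multiplies the area by 2² = 4 (so the new area is 328) and multiplies the boundary lattice-point count by 2, giving 8.
By Pick's theorem, the interior count of the dilated polygon is 328 − 8/2 + 1 = 325.

325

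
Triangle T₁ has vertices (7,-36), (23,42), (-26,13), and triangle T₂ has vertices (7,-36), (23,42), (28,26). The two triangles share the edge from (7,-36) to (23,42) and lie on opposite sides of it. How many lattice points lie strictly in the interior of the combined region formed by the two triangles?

2001

The union is the simple quadrilateral with vertices (7,-36), (-26,13), (23,42), (28,26) in order.
Using the shoelace formula, 2A = |(7·13 − (-26)·(-36)) + ((-26)·42 − 23·13) + (23·26 − 28·42) + (28·(-36) − 7·26)| = 4004, so the area is 2002.
The number of boundary lattice points is Σ gcd(|Δx|,|Δy|) = gcd(33,49) + gcd(49,29) + gcd(5,16) + gcd(21,62) = 1+1+1+1 = 4.
By Pick's theorem I = A − B/2 + 1 = 2002 − 4/2 + 1 = 2001.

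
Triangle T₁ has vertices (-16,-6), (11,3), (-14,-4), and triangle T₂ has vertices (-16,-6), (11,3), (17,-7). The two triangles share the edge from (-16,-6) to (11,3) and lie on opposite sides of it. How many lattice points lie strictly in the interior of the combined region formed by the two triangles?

The union is the simple quadrilateral with vertices (-16,-6), (-14,-4), (11,3), (17,-7) in order.
The shoelace formula gives twice the area as |((-16)·(-4) − (-14)·(-6)) + ((-14)·3 − 11·(-4)) + (11·(-7) − 17·3) + (17·(-6) − (-16)·(-7))| = 360, so the area is 180.
The number of boundary lattice points is Σ gcd(|Δx|,|Δy|) = gcd(2,2) + gcd(25,7) + gcd(6,10) + gcd(33,1) = 2+1+2+1 = 6.
By Pick's theorem I = A − B/2 + 1 = 180 − 6/2 + 1 = 178.

178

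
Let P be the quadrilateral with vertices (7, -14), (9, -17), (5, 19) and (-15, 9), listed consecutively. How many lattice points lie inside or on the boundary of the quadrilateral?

379

By the shoelace formula, twice the signed area is |[7·(-17) − 9·(-14)] + [9·19 − 5·(-17)] + [5·9 − (-15)·19] + [(-15)·(-14) − 7·9]| = 740, so the area is 370.
Summing gcd(|Δx|,|Δy|) over the edges gives the boundary count: gcd(2,3) + gcd(4,36) + gcd(20,10) + gcd(22,23) = 1+4+10+1 = 16.
Pick's theorem gives I = A − B/2 + 1 = 370 − 16/2 + 1 = 363, so the closed region contains I + B = 363 + 16 = 379 lattice points.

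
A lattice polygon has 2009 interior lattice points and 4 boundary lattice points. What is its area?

Pick's theorem states A = I + B/2 − 1, so A = 2009 + 4/2 − 1 = 2010.

2010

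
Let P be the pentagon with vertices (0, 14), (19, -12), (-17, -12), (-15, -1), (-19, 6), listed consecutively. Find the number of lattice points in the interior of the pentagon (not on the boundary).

The shoelace formula gives twice the area as |[0·(-12) − 19·14] + [19·(-12) − (-17)·(-12)] + [(-17)·(-1) − (-15)·(-12)] + [(-15)·6 − (-19)·(-1)] + [(-19)·14 − 0·6]| = 1236, so the area is 618.
Along each edge there are gcd(|Δx|,|Δy|)+1 lattice points, so counting each shared vertex once the boundary has gcd(19,26) + gcd(36,0) + gcd(2,11) + gcd(4,7) + gcd(19,8) = 1+36+1+1+1 = 40.
By Pick's theorem A = I + B/2 − 1, so I = 618 − 40/2 + 1 = 599.

599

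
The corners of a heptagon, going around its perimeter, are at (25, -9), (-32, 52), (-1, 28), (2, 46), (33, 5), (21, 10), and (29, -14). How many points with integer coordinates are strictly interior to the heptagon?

849

By the shoelace formula, twice the signed area is |(25·52 − (-32)·(-9)) + ((-32)·28 − (-1)·52) + ((-1)·46 − 2·28) + (2·5 − 33·46) + (33·10 − 21·5) + (21·(-14) − 29·10) + (29·(-9) − 25·(-14))| = 1712, so the area is 856.
The number of boundary lattice points is Σ gcd(|Δx|,|Δy|) = gcd(57,61) + gcd(31,24) + gcd(3,18) + gcd(31,41) + gcd(12,5) + gcd(8,24) + gcd(4,5) = 1+1+3+1+1+8+1 = 16.
Pick's theorem gives I = A − B/2 + 1 = 856 − 16/2 + 1 = 849.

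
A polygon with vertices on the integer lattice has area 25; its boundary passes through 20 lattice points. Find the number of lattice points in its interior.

Pick's theorem A = I + B/2 − 1 rearranges to I = A − B/2 + 1 = 25 − 20/2 + 1 = 16.

16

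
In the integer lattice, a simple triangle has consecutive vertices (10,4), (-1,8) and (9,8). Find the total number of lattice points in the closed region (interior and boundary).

By the shoelace formula, twice the signed area is |(10·8 − (-1)·4) + ((-1)·8 − 9·8) + (9·4 − 10·8)| = 40, so the area is 20.
Along each edge there are gcd(|Δx|,|Δy|)+1 lattice points, so counting each shared vertex once the boundary has gcd(11,4) + gcd(10,0) + gcd(1,4) = 1+10+1 = 12.
Pick's theorem gives I = A − B/2 + 1 = 20 − 12/2 + 1 = 15, so the closed region contains I + B = 15 + 12 = 27 lattice points.

27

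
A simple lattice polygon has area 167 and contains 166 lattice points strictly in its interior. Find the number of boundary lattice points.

Pick's theorem gives A = I + B/2 − 1, so B = 2(A − I + 1) = 2(167 − 166 + 1) = 4.

4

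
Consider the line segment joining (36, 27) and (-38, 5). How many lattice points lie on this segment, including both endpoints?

3

The number of lattice points on a segment between lattice points is gcd(|Δx|,|Δy|) + 1 = gcd(74,22) + 1 = 2 + 1 = 3.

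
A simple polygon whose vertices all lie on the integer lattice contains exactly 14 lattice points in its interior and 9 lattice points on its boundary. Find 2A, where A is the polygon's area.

Pick's theorem states A = I + B/2 − 1, so A = 14 + 9/2 − 1 = 35/2.
Hence 2A = 35.

35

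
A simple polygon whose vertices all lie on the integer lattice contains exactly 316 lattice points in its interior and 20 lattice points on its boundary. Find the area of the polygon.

Pick's theorem states A = I + B/2 − 1, so A = 316 + 20/2 − 1 = 325.

325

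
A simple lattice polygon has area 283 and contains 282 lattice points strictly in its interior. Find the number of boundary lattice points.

Pick's theorem gives A = I + B/2 − 1, so B = 2(A − I + 1) = 2(283 − 282 + 1) = 4.

4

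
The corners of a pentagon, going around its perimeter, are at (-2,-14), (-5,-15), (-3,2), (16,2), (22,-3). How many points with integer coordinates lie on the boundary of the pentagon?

23

Summing gcd(|Δx|,|Δy|) over the edges gives the boundary count: gcd(3,1) + gcd(2,17) + gcd(19,0) + gcd(6,5) + gcd(24,11) = 1+1+19+1+1 = 23.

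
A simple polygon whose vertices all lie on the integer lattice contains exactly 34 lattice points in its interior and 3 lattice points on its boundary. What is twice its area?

69

By Pick's theorem, A = I + B/2 − 1 = 34 + 3/2 − 1 = 69/2.
Hence 2A = 69.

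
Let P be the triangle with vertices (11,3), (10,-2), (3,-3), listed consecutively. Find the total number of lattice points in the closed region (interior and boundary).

The shoelace formula gives twice the area as |(11·(-2) − 10·3) + (10·(-3) − 3·(-2)) + (3·3 − 11·(-3))| = 34, so the area is 17.
The number of boundary lattice points is Σ gcd(|Δx|,|Δy|) = gcd(1,5) + gcd(7,1) + gcd(8,6) = 1+1+2 = 4.
Pick's theorem gives I = A − B/2 + 1 = 17 − 4/2 + 1 = 16, so the closed region contains I + B = 16 + 4 = 20 lattice points.

20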